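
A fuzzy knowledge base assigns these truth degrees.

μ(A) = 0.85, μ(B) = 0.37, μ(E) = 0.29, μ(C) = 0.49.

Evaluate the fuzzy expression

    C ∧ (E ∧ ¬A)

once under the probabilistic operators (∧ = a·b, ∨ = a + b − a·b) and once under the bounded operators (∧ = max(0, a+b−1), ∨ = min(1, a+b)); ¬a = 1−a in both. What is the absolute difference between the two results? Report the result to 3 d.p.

0.021

Under probabilistic:
  ¬A = 1 − 0.8500 = 0.1500
  E ∧ ¬A = a·b on (0.2900, 0.1500) = 0.0435
  C ∧ (E ∧ ¬A) = a·b on (0.4900, 0.0435) = 0.0213
  → value = 0.0213
Under bounded:
  ¬A = 1 − 0.85 = 0.15
  E ∧ ¬A = max(0, a+b−1) on (0.29, 0.15) = 0.00
  C ∧ (E ∧ ¬A) = max(0, a+b−1) on (0.49, 0.00) = 0.00
  → value = 0.0000
|0.0213 − 0.0000| = 0.021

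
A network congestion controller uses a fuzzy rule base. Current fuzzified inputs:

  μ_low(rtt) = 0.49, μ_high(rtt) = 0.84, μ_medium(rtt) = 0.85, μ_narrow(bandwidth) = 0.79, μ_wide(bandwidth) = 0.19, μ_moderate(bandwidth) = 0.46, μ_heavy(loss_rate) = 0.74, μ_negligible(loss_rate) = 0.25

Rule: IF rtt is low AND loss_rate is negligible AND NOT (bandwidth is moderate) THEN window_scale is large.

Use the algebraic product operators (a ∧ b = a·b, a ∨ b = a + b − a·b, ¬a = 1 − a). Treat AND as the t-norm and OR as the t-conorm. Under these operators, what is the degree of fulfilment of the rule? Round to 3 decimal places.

firing strength: low=0.49, negligible=0.25, ¬moderate=1−0.46=0.54; AND[a·b] → w = 0.0662

0.066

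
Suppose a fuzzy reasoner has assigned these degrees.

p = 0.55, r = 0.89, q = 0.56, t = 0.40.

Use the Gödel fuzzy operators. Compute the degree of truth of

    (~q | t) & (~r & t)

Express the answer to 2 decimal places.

~q = 1 − 0.56 = 0.44
~q | t = max(a, b) on (0.44, 0.40) = 0.44
~r = 1 − 0.89 = 0.11
~r & t = min(a, b) on (0.11, 0.40) = 0.11
(~q | t) & (~r & t) = min(a, b) on (0.44, 0.11) = 0.11

0.11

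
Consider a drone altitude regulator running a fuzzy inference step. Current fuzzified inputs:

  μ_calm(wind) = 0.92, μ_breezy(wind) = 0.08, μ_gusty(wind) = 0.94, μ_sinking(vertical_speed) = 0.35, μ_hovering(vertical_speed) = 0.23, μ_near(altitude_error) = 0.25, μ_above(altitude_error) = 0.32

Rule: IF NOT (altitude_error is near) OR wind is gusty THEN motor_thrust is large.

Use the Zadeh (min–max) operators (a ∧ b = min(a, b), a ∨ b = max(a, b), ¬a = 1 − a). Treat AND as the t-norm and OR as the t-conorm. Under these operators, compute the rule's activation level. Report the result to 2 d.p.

0.94

firing strength: ¬near=1−0.25=0.75, gusty=0.94; OR[max(a, b)] → w = 0.94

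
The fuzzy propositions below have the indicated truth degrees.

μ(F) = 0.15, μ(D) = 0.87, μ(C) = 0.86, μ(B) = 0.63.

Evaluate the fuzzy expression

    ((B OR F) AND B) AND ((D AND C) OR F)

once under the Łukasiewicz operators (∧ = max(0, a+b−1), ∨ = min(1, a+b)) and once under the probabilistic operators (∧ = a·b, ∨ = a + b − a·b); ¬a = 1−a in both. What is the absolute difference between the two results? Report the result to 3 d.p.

Under Łukasiewicz:
  B OR F = min(1, a+b) on (0.63, 0.15) = 0.78
  (B OR F) AND B = max(0, a+b−1) on (0.78, 0.63) = 0.41
  D AND C = max(0, a+b−1) on (0.87, 0.86) = 0.73
  (D AND C) OR F = min(1, a+b) on (0.73, 0.15) = 0.88
  ((B OR F) AND B) AND ((D AND C) OR F) = max(0, a+b−1) on (0.41, 0.88) = 0.29
  → value = 0.2900
Under probabilistic:
  B OR F = a + b − a·b on (0.6300, 0.1500) = 0.6855
  (B OR F) AND B = a·b on (0.6855, 0.6300) = 0.4319
  D AND C = a·b on (0.8700, 0.8600) = 0.7482
  (D AND C) OR F = a + b − a·b on (0.7482, 0.1500) = 0.7860
  ((B OR F) AND B) AND ((D AND C) OR F) = a·b on (0.4319, 0.7860) = 0.3394
  → value = 0.3394
|0.2900 − 0.3394| = 0.049

0.049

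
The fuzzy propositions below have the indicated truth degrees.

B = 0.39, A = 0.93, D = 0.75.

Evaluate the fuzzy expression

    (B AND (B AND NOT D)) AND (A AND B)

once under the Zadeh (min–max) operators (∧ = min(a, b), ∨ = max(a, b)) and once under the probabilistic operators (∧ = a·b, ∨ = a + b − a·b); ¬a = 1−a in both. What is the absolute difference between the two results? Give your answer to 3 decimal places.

Under Zadeh (min–max):
  NOT D = 1 − 0.75 = 0.25
  B AND NOT D = min(a, b) on (0.39, 0.25) = 0.25
  B AND (B AND NOT D) = min(a, b) on (0.39, 0.25) = 0.25
  A AND B = min(a, b) on (0.93, 0.39) = 0.39
  (B AND (B AND NOT D)) AND (A AND B) = min(a, b) on (0.25, 0.39) = 0.25
  → value = 0.2500
Under probabilistic:
  NOT D = 1 − 0.7500 = 0.2500
  B AND NOT D = a·b on (0.3900, 0.2500) = 0.0975
  B AND (B AND NOT D) = a·b on (0.3900, 0.0975) = 0.0380
  A AND B = a·b on (0.9300, 0.3900) = 0.3627
  (B AND (B AND NOT D)) AND (A AND B) = a·b on (0.0380, 0.3627) = 0.0138
  → value = 0.0138
|0.2500 − 0.0138| = 0.236

0.236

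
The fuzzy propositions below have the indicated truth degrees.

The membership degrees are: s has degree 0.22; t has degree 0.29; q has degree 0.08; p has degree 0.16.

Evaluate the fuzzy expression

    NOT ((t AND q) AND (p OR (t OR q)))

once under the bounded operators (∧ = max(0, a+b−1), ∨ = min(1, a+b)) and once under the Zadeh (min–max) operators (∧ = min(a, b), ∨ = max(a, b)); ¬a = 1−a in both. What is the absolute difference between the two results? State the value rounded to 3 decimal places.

Under bounded:
  t AND q = max(0, a+b−1) on (0.29, 0.08) = 0.00
  t OR q = min(1, a+b) on (0.29, 0.08) = 0.37
  p OR (t OR q) = min(1, a+b) on (0.16, 0.37) = 0.53
  (t AND q) AND (p OR (t OR q)) = max(0, a+b−1) on (0.00, 0.53) = 0.00
  NOT ((t AND q) AND (p OR (t OR q))) = 1 − 0.00 = 1.00
  → value = 1.0000
Under Zadeh (min–max):
  t AND q = min(a, b) on (0.29, 0.08) = 0.08
  t OR q = max(a, b) on (0.29, 0.08) = 0.29
  p OR (t OR q) = max(a, b) on (0.16, 0.29) = 0.29
  (t AND q) AND (p OR (t OR q)) = min(a, b) on (0.08, 0.29) = 0.08
  NOT ((t AND q) AND (p OR (t OR q))) = 1 − 0.08 = 0.92
  → value = 0.9200
|1.0000 − 0.9200| = 0.080

0.080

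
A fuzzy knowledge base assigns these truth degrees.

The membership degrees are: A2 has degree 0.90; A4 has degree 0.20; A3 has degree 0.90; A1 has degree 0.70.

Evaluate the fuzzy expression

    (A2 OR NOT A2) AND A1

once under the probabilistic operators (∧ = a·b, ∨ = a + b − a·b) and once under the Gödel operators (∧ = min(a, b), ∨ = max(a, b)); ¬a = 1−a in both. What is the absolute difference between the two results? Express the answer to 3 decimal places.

0.063

Under probabilistic:
  NOT A2 = 1 − 0.9000 = 0.1000
  A2 OR NOT A2 = a + b − a·b on (0.9000, 0.1000) = 0.9100
  (A2 OR NOT A2) AND A1 = a·b on (0.9100, 0.7000) = 0.6370
  → value = 0.6370
Under Gödel:
  NOT A2 = 1 − 0.90 = 0.10
  A2 OR NOT A2 = max(a, b) on (0.90, 0.10) = 0.90
  (A2 OR NOT A2) AND A1 = min(a, b) on (0.90, 0.70) = 0.70
  → value = 0.7000
|0.6370 − 0.7000| = 0.063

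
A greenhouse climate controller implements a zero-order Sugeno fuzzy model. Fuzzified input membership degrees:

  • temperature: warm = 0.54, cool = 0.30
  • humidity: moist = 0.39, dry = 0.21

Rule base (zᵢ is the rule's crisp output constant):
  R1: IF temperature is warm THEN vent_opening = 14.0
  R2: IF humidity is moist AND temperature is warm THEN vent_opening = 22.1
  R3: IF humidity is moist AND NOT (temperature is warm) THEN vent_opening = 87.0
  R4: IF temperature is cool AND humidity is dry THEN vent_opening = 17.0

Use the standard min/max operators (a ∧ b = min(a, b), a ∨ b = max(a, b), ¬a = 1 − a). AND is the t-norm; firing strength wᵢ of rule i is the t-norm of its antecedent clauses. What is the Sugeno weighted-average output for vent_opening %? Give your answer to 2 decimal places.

35.08

R1 (z=14.0): warm=0.54 → w = 0.54
R2 (z=22.1): moist=0.39, warm=0.54; AND[min(a, b)] → w = 0.39
R3 (z=87.0): moist=0.39, ¬warm=1−0.54=0.46; AND[min(a, b)] → w = 0.39
R4 (z=17.0): cool=0.30, dry=0.21; AND[min(a, b)] → w = 0.21
Weighted average = (0.54·14.0 + 0.39·22.1 + 0.39·87.0 + 0.21·17.0) / (0.54 + 0.39 + 0.39 + 0.21)
  = 53.6790 / 1.5300 = 35.08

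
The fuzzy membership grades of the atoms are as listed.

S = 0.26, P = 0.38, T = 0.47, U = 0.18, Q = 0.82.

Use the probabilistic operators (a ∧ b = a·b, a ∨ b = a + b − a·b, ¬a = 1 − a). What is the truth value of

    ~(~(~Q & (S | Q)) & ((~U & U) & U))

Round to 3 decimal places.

0.978

~Q = 1 − 0.8200 = 0.1800
S | Q = a + b − a·b on (0.2600, 0.8200) = 0.8668
~Q & (S | Q) = a·b on (0.1800, 0.8668) = 0.1560
~(~Q & (S | Q)) = 1 − 0.1560 = 0.8440
~U = 1 − 0.1800 = 0.8200
~U & U = a·b on (0.8200, 0.1800) = 0.1476
(~U & U) & U = a·b on (0.1476, 0.1800) = 0.0266
~(~Q & (S | Q)) & ((~U & U) & U) = a·b on (0.8440, 0.0266) = 0.0224
~(~(~Q & (S | Q)) & ((~U & U) & U)) = 1 − 0.0224 = 0.9776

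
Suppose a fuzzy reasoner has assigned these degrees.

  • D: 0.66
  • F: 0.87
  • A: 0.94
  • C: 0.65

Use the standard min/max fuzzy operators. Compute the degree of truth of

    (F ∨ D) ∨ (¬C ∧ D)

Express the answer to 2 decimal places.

0.87

F ∨ D = max(a, b) on (0.87, 0.66) = 0.87
¬C = 1 − 0.65 = 0.35
¬C ∧ D = min(a, b) on (0.35, 0.66) = 0.35
(F ∨ D) ∨ (¬C ∧ D) = max(a, b) on (0.87, 0.35) = 0.87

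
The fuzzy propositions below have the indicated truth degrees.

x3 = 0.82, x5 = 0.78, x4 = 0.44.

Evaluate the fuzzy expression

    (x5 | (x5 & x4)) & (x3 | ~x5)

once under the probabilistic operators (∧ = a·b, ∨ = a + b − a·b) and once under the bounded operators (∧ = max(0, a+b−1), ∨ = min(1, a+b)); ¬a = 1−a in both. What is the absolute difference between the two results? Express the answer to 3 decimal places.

Under probabilistic:
  x5 & x4 = a·b on (0.7800, 0.4400) = 0.3432
  x5 | (x5 & x4) = a + b − a·b on (0.7800, 0.3432) = 0.8555
  ~x5 = 1 − 0.7800 = 0.2200
  x3 | ~x5 = a + b − a·b on (0.8200, 0.2200) = 0.8596
  (x5 | (x5 & x4)) & (x3 | ~x5) = a·b on (0.8555, 0.8596) = 0.7354
  → value = 0.7354
Under bounded:
  x5 & x4 = max(0, a+b−1) on (0.78, 0.44) = 0.22
  x5 | (x5 & x4) = min(1, a+b) on (0.78, 0.22) = 1.00
  ~x5 = 1 − 0.78 = 0.22
  x3 | ~x5 = min(1, a+b) on (0.82, 0.22) = 1.00
  (x5 | (x5 & x4)) & (x3 | ~x5) = max(0, a+b−1) on (1.00, 1.00) = 1.00
  → value = 1.0000
|0.7354 − 1.0000| = 0.265

0.265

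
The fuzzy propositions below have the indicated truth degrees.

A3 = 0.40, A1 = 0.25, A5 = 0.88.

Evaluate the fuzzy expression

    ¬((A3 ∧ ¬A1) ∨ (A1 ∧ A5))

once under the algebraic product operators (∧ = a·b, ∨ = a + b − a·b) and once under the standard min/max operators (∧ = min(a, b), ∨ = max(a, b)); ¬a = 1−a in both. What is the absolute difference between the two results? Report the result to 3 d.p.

0.054

Under algebraic product:
  ¬A1 = 1 − 0.2500 = 0.7500
  A3 ∧ ¬A1 = a·b on (0.4000, 0.7500) = 0.3000
  A1 ∧ A5 = a·b on (0.2500, 0.8800) = 0.2200
  (A3 ∧ ¬A1) ∨ (A1 ∧ A5) = a + b − a·b on (0.3000, 0.2200) = 0.4540
  ¬((A3 ∧ ¬A1) ∨ (A1 ∧ A5)) = 1 − 0.4540 = 0.5460
  → value = 0.5460
Under standard min/max:
  ¬A1 = 1 − 0.25 = 0.75
  A3 ∧ ¬A1 = min(a, b) on (0.40, 0.75) = 0.40
  A1 ∧ A5 = min(a, b) on (0.25, 0.88) = 0.25
  (A3 ∧ ¬A1) ∨ (A1 ∧ A5) = max(a, b) on (0.40, 0.25) = 0.40
  ¬((A3 ∧ ¬A1) ∨ (A1 ∧ A5)) = 1 − 0.40 = 0.60
  → value = 0.6000
|0.5460 − 0.6000| = 0.054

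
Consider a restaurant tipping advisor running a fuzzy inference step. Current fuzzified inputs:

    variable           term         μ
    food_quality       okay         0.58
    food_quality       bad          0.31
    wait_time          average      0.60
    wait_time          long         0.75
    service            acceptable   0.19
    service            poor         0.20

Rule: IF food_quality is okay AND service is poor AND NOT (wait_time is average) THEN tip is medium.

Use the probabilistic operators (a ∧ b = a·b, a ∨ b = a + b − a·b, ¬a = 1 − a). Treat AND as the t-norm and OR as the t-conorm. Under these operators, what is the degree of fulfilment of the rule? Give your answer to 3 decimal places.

0.046

firing strength: okay=0.58, poor=0.20, ¬average=1−0.60=0.40; AND[a·b] → w = 0.0464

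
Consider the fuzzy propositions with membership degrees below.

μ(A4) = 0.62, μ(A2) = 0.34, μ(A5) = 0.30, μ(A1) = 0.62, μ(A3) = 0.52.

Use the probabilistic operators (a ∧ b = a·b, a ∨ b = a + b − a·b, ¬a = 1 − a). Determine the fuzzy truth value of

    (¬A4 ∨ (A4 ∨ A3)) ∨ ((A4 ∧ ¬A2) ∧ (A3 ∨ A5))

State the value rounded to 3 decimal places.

¬A4 = 1 − 0.6200 = 0.3800
A4 ∨ A3 = a + b − a·b on (0.6200, 0.5200) = 0.8176
¬A4 ∨ (A4 ∨ A3) = a + b − a·b on (0.3800, 0.8176) = 0.8869
¬A2 = 1 − 0.3400 = 0.6600
A4 ∧ ¬A2 = a·b on (0.6200, 0.6600) = 0.4092
A3 ∨ A5 = a + b − a·b on (0.5200, 0.3000) = 0.6640
(A4 ∧ ¬A2) ∧ (A3 ∨ A5) = a·b on (0.4092, 0.6640) = 0.2717
(¬A4 ∨ (A4 ∨ A3)) ∨ ((A4 ∧ ¬A2) ∧ (A3 ∨ A5)) = a + b − a·b on (0.8869, 0.2717) = 0.9176

0.918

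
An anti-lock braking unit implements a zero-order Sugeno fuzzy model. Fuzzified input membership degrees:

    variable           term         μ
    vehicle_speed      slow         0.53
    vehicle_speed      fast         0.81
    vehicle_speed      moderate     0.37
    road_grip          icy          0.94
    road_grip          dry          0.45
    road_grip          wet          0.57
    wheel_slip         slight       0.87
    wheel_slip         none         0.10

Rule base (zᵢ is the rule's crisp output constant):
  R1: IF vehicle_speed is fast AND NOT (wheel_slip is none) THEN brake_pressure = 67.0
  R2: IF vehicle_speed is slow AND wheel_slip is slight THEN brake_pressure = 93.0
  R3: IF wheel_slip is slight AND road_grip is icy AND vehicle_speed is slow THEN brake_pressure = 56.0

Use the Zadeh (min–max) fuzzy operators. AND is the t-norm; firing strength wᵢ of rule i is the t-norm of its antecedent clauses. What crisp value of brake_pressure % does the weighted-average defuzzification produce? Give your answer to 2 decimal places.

R1 (z=67.0): fast=0.81, ¬none=1−0.10=0.90; AND[min(a, b)] → w = 0.81
R2 (z=93.0): slow=0.53, slight=0.87; AND[min(a, b)] → w = 0.53
R3 (z=56.0): slight=0.87, icy=0.94, slow=0.53; AND[min(a, b)] → w = 0.53
Weighted average = (0.81·67.0 + 0.53·93.0 + 0.53·56.0) / (0.81 + 0.53 + 0.53)
  = 133.2400 / 1.8700 = 71.25

71.25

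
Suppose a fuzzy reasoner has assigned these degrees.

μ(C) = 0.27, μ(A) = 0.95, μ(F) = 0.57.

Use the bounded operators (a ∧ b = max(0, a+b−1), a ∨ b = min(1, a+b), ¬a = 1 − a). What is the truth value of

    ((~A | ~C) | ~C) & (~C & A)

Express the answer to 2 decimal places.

~A = 1 − 0.95 = 0.05
~C = 1 − 0.27 = 0.73
~A | ~C = min(1, a+b) on (0.05, 0.73) = 0.78
~C = 1 − 0.27 = 0.73
(~A | ~C) | ~C = min(1, a+b) on (0.78, 0.73) = 1.00
~C = 1 − 0.27 = 0.73
~C & A = max(0, a+b−1) on (0.73, 0.95) = 0.68
((~A | ~C) | ~C) & (~C & A) = max(0, a+b−1) on (1.00, 0.68) = 0.68

0.68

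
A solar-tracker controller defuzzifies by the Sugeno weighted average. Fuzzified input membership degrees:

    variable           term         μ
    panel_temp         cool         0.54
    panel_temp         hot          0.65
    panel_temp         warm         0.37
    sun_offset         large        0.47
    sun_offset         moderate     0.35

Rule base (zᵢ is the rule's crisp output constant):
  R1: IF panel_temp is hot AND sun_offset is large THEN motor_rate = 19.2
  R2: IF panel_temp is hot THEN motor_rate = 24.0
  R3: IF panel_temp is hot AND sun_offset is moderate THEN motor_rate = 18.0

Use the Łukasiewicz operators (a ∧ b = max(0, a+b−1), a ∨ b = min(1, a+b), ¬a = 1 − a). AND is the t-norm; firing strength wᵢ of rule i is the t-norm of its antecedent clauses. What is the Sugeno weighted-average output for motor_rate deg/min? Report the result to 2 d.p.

R1 (z=19.2): hot=0.65, large=0.47; AND[max(0, a+b−1)] → w = 0.12
R2 (z=24.0): hot=0.65 → w = 0.65
R3 (z=18.0): hot=0.65, moderate=0.35; AND[max(0, a+b−1)] → w = 0.00
Weighted average = (0.12·19.2 + 0.65·24.0 + 0.00·18.0) / (0.12 + 0.65 + 0.00)
  = 17.9040 / 0.7700 = 23.25

23.25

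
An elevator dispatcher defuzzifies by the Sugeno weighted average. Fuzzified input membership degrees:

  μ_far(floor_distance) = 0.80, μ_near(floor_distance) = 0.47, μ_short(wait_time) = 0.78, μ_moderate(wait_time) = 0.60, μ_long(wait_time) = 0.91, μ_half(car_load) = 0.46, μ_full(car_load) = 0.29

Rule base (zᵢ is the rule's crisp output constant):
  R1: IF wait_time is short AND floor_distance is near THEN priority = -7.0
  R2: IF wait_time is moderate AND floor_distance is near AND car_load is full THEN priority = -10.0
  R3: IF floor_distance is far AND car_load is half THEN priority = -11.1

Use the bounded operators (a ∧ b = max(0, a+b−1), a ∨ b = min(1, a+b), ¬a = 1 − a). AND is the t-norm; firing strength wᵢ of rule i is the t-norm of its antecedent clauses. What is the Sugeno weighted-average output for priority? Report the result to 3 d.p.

-9.090

R1 (z=-7.0): short=0.78, near=0.47; AND[max(0, a+b−1)] → w = 0.25
R2 (z=-10.0): moderate=0.60, near=0.47, full=0.29; AND[max(0, a+b−1)] → w = 0.00
R3 (z=-11.1): far=0.80, half=0.46; AND[max(0, a+b−1)] → w = 0.26
Weighted average = (0.25·-7.0 + 0.00·-10.0 + 0.26·-11.1) / (0.25 + 0.00 + 0.26)
  = -4.6360 / 0.5100 = -9.090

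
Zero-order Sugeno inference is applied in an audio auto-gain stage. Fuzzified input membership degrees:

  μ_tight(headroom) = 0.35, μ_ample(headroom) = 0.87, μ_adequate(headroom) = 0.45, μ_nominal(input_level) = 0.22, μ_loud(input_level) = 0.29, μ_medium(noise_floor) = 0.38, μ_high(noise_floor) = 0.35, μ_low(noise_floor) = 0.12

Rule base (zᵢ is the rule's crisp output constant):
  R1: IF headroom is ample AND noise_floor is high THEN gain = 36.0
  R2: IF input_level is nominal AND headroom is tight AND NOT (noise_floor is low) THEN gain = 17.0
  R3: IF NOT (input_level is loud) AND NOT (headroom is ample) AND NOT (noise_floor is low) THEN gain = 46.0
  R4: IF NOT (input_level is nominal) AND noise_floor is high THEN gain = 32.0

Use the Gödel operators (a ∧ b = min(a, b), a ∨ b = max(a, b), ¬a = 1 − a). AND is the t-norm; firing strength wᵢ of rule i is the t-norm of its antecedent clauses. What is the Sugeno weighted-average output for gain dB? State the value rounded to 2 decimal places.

R1 (z=36.0): ample=0.87, high=0.35; AND[min(a, b)] → w = 0.35
R2 (z=17.0): nominal=0.22, tight=0.35, ¬low=1−0.12=0.88; AND[min(a, b)] → w = 0.22
R3 (z=46.0): ¬loud=1−0.29=0.71, ¬ample=1−0.87=0.13, ¬low=1−0.12=0.88; AND[min(a, b)] → w = 0.13
R4 (z=32.0): ¬nominal=1−0.22=0.78, high=0.35; AND[min(a, b)] → w = 0.35
Weighted average = (0.35·36.0 + 0.22·17.0 + 0.13·46.0 + 0.35·32.0) / (0.35 + 0.22 + 0.13 + 0.35)
  = 33.5200 / 1.0500 = 31.92

31.92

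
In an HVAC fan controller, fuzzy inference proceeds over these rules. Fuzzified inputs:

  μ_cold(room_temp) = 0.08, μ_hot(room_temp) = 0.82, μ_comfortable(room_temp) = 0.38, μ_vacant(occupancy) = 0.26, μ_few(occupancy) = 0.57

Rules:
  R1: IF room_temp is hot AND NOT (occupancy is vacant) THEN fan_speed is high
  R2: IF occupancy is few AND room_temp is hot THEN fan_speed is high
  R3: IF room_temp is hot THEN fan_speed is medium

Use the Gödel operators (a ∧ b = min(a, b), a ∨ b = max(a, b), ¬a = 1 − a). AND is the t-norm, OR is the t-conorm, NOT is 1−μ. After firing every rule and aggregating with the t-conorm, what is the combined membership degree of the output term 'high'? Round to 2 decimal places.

R1: hot=0.82, ¬vacant=1−0.26=0.74; AND[min(a, b)] → w = 0.74
R2: few=0.57, hot=0.82; AND[min(a, b)] → w = 0.57
R3: hot=0.82 → w = 0.82
Rules with consequent 'high': {R1, R2} → strengths 0.74, 0.57
Aggregate via t-conorm [max(a, b)]: 0.74

0.74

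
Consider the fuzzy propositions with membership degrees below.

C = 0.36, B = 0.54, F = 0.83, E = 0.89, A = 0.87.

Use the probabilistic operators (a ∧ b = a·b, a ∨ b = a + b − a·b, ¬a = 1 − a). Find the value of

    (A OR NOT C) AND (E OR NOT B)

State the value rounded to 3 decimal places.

0.897

NOT C = 1 − 0.3600 = 0.6400
A OR NOT C = a + b − a·b on (0.8700, 0.6400) = 0.9532
NOT B = 1 − 0.5400 = 0.4600
E OR NOT B = a + b − a·b on (0.8900, 0.4600) = 0.9406
(A OR NOT C) AND (E OR NOT B) = a·b on (0.9532, 0.9406) = 0.8966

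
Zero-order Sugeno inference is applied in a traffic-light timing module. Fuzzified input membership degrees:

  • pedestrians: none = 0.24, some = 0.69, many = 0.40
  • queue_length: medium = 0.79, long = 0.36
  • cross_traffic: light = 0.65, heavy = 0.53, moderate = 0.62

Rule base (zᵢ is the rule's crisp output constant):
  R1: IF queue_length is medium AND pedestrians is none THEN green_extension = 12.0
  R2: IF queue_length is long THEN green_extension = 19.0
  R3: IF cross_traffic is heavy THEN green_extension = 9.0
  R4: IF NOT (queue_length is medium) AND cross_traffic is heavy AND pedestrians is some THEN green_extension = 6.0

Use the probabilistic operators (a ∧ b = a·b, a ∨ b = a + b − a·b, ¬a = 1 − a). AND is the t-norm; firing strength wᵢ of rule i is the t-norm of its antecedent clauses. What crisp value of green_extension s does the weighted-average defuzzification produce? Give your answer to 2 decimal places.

12.41

R1 (z=12.0): medium=0.79, none=0.24; AND[a·b] → w = 0.1896
R2 (z=19.0): long=0.36 → w = 0.3600
R3 (z=9.0): heavy=0.53 → w = 0.5300
R4 (z=6.0): ¬medium=1−0.79=0.21, heavy=0.53, some=0.69; AND[a·b] → w = 0.0768
Weighted average = (0.1896·12.0 + 0.3600·19.0 + 0.5300·9.0 + 0.0768·6.0) / (0.1896 + 0.3600 + 0.5300 + 0.0768)
  = 14.3460 / 1.1564 = 12.41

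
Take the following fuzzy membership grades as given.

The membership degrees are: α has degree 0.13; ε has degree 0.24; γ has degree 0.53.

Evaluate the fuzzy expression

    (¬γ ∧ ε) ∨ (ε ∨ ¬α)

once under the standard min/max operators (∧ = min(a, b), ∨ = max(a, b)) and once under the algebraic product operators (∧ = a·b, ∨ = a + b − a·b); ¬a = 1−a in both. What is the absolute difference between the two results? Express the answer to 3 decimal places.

0.042

Under standard min/max:
  ¬γ = 1 − 0.53 = 0.47
  ¬γ ∧ ε = min(a, b) on (0.47, 0.24) = 0.24
  ¬α = 1 − 0.13 = 0.87
  ε ∨ ¬α = max(a, b) on (0.24, 0.87) = 0.87
  (¬γ ∧ ε) ∨ (ε ∨ ¬α) = max(a, b) on (0.24, 0.87) = 0.87
  → value = 0.8700
Under algebraic product:
  ¬γ = 1 − 0.5300 = 0.4700
  ¬γ ∧ ε = a·b on (0.4700, 0.2400) = 0.1128
  ¬α = 1 − 0.1300 = 0.8700
  ε ∨ ¬α = a + b − a·b on (0.2400, 0.8700) = 0.9012
  (¬γ ∧ ε) ∨ (ε ∨ ¬α) = a + b − a·b on (0.1128, 0.9012) = 0.9123
  → value = 0.9123
|0.8700 − 0.9123| = 0.042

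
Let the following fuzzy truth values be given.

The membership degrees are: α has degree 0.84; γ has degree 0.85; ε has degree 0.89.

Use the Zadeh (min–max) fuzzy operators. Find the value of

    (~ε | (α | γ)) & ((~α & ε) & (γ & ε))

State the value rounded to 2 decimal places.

0.16

~ε = 1 − 0.89 = 0.11
α | γ = max(a, b) on (0.84, 0.85) = 0.85
~ε | (α | γ) = max(a, b) on (0.11, 0.85) = 0.85
~α = 1 − 0.84 = 0.16
~α & ε = min(a, b) on (0.16, 0.89) = 0.16
γ & ε = min(a, b) on (0.85, 0.89) = 0.85
(~α & ε) & (γ & ε) = min(a, b) on (0.16, 0.85) = 0.16
(~ε | (α | γ)) & ((~α & ε) & (γ & ε)) = min(a, b) on (0.85, 0.16) = 0.16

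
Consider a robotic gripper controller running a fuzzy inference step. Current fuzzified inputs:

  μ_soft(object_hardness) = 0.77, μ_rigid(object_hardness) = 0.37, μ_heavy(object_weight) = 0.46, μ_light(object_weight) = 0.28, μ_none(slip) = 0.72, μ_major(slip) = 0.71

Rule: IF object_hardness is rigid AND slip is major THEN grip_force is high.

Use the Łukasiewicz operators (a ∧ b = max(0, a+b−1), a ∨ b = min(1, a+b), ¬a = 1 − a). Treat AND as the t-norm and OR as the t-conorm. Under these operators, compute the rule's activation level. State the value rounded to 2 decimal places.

firing strength: rigid=0.37, major=0.71; AND[max(0, a+b−1)] → w = 0.08

0.08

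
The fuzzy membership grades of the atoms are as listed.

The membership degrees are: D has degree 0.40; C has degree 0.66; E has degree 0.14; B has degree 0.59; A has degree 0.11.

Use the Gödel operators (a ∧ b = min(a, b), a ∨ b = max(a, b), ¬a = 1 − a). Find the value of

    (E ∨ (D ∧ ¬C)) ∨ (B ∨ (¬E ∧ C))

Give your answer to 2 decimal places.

¬C = 1 − 0.66 = 0.34
D ∧ ¬C = min(a, b) on (0.40, 0.34) = 0.34
E ∨ (D ∧ ¬C) = max(a, b) on (0.14, 0.34) = 0.34
¬E = 1 − 0.14 = 0.86
¬E ∧ C = min(a, b) on (0.86, 0.66) = 0.66
B ∨ (¬E ∧ C) = max(a, b) on (0.59, 0.66) = 0.66
(E ∨ (D ∧ ¬C)) ∨ (B ∨ (¬E ∧ C)) = max(a, b) on (0.34, 0.66) = 0.66

0.66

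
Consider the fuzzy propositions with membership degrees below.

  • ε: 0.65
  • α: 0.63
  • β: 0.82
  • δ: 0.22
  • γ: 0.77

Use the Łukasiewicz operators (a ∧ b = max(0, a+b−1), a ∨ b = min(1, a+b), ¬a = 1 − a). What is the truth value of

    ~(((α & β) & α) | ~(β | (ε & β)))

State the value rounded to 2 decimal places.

α & β = max(0, a+b−1) on (0.63, 0.82) = 0.45
(α & β) & α = max(0, a+b−1) on (0.45, 0.63) = 0.08
ε & β = max(0, a+b−1) on (0.65, 0.82) = 0.47
β | (ε & β) = min(1, a+b) on (0.82, 0.47) = 1.00
~(β | (ε & β)) = 1 − 1.00 = 0.00
((α & β) & α) | ~(β | (ε & β)) = min(1, a+b) on (0.08, 0.00) = 0.08
~(((α & β) & α) | ~(β | (ε & β))) = 1 − 0.08 = 0.92

0.92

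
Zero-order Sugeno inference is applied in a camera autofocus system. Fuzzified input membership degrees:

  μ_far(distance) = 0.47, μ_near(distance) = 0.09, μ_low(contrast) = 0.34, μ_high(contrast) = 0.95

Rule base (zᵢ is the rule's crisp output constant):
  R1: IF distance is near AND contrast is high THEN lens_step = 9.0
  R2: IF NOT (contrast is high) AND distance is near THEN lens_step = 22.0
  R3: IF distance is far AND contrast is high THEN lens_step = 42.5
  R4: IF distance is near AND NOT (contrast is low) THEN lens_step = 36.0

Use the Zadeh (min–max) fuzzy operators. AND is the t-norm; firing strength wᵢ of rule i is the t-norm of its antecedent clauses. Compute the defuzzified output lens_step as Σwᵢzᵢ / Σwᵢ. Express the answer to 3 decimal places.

R1 (z=9.0): near=0.09, high=0.95; AND[min(a, b)] → w = 0.09
R2 (z=22.0): ¬high=1−0.95=0.05, near=0.09; AND[min(a, b)] → w = 0.05
R3 (z=42.5): far=0.47, high=0.95; AND[min(a, b)] → w = 0.47
R4 (z=36.0): near=0.09, ¬low=1−0.34=0.66; AND[min(a, b)] → w = 0.09
Weighted average = (0.09·9.0 + 0.05·22.0 + 0.47·42.5 + 0.09·36.0) / (0.09 + 0.05 + 0.47 + 0.09)
  = 25.1250 / 0.7000 = 35.893

35.893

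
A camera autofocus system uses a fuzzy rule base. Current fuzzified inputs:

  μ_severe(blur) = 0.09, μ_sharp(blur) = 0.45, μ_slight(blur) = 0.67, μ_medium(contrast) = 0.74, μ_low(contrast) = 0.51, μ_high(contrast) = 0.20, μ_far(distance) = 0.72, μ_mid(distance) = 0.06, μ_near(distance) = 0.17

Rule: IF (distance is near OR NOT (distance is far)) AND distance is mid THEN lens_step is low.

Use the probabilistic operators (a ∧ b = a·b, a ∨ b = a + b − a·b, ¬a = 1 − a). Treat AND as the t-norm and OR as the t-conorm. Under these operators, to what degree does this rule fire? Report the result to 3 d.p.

firing strength: (near=0.17 OR ¬far=1−0.72=0.28) = 0.4024; AND[a·b] with mid=0.06 → w = 0.0241

0.024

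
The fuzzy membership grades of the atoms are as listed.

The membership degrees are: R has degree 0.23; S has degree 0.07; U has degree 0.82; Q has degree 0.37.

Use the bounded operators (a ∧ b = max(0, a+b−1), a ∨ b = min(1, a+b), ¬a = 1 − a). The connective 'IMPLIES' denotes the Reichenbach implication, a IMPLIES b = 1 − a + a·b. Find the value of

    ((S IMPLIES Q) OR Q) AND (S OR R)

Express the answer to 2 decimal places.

0.30

S IMPLIES Q  [Reichenbach: 1 − a + a·b] with a=0.07, b=0.37 → 0.96
(S IMPLIES Q) OR Q = min(1, a+b) on (0.96, 0.37) = 1.00
S OR R = min(1, a+b) on (0.07, 0.23) = 0.30
((S IMPLIES Q) OR Q) AND (S OR R) = max(0, a+b−1) on (1.00, 0.30) = 0.30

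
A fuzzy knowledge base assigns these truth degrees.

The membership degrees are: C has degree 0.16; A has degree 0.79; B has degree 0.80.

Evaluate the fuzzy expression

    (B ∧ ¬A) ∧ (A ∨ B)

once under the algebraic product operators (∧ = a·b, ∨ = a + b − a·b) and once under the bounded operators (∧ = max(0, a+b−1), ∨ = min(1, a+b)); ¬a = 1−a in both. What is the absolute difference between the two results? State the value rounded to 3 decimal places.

Under algebraic product:
  ¬A = 1 − 0.7900 = 0.2100
  B ∧ ¬A = a·b on (0.8000, 0.2100) = 0.1680
  A ∨ B = a + b − a·b on (0.7900, 0.8000) = 0.9580
  (B ∧ ¬A) ∧ (A ∨ B) = a·b on (0.1680, 0.9580) = 0.1609
  → value = 0.1609
Under bounded:
  ¬A = 1 − 0.79 = 0.21
  B ∧ ¬A = max(0, a+b−1) on (0.80, 0.21) = 0.01
  A ∨ B = min(1, a+b) on (0.79, 0.80) = 1.00
  (B ∧ ¬A) ∧ (A ∨ B) = max(0, a+b−1) on (0.01, 1.00) = 0.01
  → value = 0.0100
|0.1609 − 0.0100| = 0.151

0.151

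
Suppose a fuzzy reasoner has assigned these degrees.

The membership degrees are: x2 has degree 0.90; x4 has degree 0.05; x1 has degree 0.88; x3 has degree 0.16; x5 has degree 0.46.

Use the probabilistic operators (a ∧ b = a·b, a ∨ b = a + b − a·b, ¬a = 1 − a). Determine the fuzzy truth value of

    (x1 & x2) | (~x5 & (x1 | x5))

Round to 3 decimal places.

x1 & x2 = a·b on (0.8800, 0.9000) = 0.7920
~x5 = 1 − 0.4600 = 0.5400
x1 | x5 = a + b − a·b on (0.8800, 0.4600) = 0.9352
~x5 & (x1 | x5) = a·b on (0.5400, 0.9352) = 0.5050
(x1 & x2) | (~x5 & (x1 | x5)) = a + b − a·b on (0.7920, 0.5050) = 0.8970

0.897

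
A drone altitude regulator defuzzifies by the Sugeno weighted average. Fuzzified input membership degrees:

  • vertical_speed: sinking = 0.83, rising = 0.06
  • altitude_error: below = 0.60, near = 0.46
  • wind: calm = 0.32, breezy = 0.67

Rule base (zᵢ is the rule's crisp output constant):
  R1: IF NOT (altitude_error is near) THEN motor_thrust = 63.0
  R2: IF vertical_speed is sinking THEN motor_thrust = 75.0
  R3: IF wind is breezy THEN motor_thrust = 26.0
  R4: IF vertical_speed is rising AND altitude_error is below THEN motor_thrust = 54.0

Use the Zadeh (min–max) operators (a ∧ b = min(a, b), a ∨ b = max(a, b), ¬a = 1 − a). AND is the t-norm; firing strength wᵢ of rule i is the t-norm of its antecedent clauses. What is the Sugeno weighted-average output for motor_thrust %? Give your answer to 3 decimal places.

R1 (z=63.0): ¬near=1−0.46=0.54 → w = 0.54
R2 (z=75.0): sinking=0.83 → w = 0.83
R3 (z=26.0): breezy=0.67 → w = 0.67
R4 (z=54.0): rising=0.06, below=0.60; AND[min(a, b)] → w = 0.06
Weighted average = (0.54·63.0 + 0.83·75.0 + 0.67·26.0 + 0.06·54.0) / (0.54 + 0.83 + 0.67 + 0.06)
  = 116.9300 / 2.1000 = 55.681

55.681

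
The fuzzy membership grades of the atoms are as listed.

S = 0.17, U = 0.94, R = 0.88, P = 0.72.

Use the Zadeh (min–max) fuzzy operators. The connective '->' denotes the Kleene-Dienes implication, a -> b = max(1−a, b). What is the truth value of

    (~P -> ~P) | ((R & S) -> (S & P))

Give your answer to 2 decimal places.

~P = 1 − 0.72 = 0.28
~P = 1 − 0.72 = 0.28
~P -> ~P  [Kleene-Dienes: max(1−a, b)] with a=0.28, b=0.28 → 0.72
R & S = min(a, b) on (0.88, 0.17) = 0.17
S & P = min(a, b) on (0.17, 0.72) = 0.17
(R & S) -> (S & P)  [Kleene-Dienes: max(1−a, b)] with a=0.17, b=0.17 → 0.83
(~P -> ~P) | ((R & S) -> (S & P)) = max(a, b) on (0.72, 0.83) = 0.83

0.83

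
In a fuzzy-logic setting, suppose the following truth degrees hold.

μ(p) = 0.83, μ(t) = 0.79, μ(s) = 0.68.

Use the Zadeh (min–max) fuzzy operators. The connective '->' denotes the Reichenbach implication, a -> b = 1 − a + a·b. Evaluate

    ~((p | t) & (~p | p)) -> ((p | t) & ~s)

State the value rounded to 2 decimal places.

p | t = max(a, b) on (0.83, 0.79) = 0.83
~p = 1 − 0.83 = 0.17
~p | p = max(a, b) on (0.17, 0.83) = 0.83
(p | t) & (~p | p) = min(a, b) on (0.83, 0.83) = 0.83
~((p | t) & (~p | p)) = 1 − 0.83 = 0.17
p | t = max(a, b) on (0.83, 0.79) = 0.83
~s = 1 − 0.68 = 0.32
(p | t) & ~s = min(a, b) on (0.83, 0.32) = 0.32
~((p | t) & (~p | p)) -> ((p | t) & ~s)  [Reichenbach: 1 − a + a·b] with a=0.17, b=0.32 → 0.88

0.88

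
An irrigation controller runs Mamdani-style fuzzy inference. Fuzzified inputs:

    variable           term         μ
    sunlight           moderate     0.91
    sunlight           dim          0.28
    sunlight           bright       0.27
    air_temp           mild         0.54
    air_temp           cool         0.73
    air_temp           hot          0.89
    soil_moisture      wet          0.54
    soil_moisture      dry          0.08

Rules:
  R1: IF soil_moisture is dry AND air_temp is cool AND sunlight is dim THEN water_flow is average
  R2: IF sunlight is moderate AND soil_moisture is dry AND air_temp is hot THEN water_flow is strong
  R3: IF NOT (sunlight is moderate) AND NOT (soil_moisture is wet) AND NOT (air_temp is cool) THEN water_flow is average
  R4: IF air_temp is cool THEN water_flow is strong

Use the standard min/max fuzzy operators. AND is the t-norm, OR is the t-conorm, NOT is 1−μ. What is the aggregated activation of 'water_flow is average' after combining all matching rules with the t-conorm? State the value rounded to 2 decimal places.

0.09

R1: dry=0.08, cool=0.73, dim=0.28; AND[min(a, b)] → w = 0.08
R2: moderate=0.91, dry=0.08, hot=0.89; AND[min(a, b)] → w = 0.08
R3: ¬moderate=1−0.91=0.09, ¬wet=1−0.54=0.46, ¬cool=1−0.73=0.27; AND[min(a, b)] → w = 0.09
R4: cool=0.73 → w = 0.73
Rules with consequent 'average': {R1, R3} → strengths 0.08, 0.09
Aggregate via t-conorm [max(a, b)]: 0.09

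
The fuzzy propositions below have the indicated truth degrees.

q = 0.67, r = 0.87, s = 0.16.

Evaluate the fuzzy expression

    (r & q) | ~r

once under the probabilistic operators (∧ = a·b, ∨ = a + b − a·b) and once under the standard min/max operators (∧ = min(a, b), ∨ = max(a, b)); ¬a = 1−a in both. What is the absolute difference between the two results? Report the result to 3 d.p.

Under probabilistic:
  r & q = a·b on (0.8700, 0.6700) = 0.5829
  ~r = 1 − 0.8700 = 0.1300
  (r & q) | ~r = a + b − a·b on (0.5829, 0.1300) = 0.6371
  → value = 0.6371
Under standard min/max:
  r & q = min(a, b) on (0.87, 0.67) = 0.67
  ~r = 1 − 0.87 = 0.13
  (r & q) | ~r = max(a, b) on (0.67, 0.13) = 0.67
  → value = 0.6700
|0.6371 − 0.6700| = 0.033

0.033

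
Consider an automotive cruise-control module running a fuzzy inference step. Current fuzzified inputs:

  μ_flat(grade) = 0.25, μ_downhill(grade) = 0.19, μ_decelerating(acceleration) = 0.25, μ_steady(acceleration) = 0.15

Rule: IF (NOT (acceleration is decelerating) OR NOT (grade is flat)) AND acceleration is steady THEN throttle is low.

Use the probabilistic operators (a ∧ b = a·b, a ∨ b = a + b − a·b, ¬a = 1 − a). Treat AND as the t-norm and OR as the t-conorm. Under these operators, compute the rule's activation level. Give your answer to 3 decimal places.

0.141

firing strength: (¬decelerating=1−0.25=0.75 OR ¬flat=1−0.25=0.75) = 0.9375; AND[a·b] with steady=0.15 → w = 0.1406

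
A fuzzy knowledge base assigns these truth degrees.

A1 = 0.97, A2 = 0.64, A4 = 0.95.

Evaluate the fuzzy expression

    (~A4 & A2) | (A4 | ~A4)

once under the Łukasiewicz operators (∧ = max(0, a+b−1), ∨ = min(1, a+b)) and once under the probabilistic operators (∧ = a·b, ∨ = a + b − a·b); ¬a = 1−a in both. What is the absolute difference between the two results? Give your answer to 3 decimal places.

Under Łukasiewicz:
  ~A4 = 1 − 0.95 = 0.05
  ~A4 & A2 = max(0, a+b−1) on (0.05, 0.64) = 0.00
  ~A4 = 1 − 0.95 = 0.05
  A4 | ~A4 = min(1, a+b) on (0.95, 0.05) = 1.00
  (~A4 & A2) | (A4 | ~A4) = min(1, a+b) on (0.00, 1.00) = 1.00
  → value = 1.0000
Under probabilistic:
  ~A4 = 1 − 0.9500 = 0.0500
  ~A4 & A2 = a·b on (0.0500, 0.6400) = 0.0320
  ~A4 = 1 − 0.9500 = 0.0500
  A4 | ~A4 = a + b − a·b on (0.9500, 0.0500) = 0.9525
  (~A4 & A2) | (A4 | ~A4) = a + b − a·b on (0.0320, 0.9525) = 0.9540
  → value = 0.9540
|1.0000 − 0.9540| = 0.046

0.046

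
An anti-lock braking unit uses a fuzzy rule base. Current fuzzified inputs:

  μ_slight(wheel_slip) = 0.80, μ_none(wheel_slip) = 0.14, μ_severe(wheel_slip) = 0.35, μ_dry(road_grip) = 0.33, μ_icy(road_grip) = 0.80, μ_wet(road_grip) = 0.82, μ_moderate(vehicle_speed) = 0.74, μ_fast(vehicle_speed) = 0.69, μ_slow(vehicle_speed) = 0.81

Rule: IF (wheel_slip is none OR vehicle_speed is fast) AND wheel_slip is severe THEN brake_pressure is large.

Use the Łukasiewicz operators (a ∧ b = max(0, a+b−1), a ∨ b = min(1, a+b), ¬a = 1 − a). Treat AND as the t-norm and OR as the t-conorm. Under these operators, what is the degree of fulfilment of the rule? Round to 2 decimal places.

firing strength: (none=0.14 OR fast=0.69) = 0.83; AND[max(0, a+b−1)] with severe=0.35 → w = 0.18

0.18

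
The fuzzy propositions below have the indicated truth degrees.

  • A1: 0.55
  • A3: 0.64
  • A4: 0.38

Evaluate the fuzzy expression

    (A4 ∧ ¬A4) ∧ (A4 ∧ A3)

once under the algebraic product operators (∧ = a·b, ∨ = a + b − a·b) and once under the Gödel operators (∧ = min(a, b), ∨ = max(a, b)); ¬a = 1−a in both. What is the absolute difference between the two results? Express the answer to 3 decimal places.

Under algebraic product:
  ¬A4 = 1 − 0.3800 = 0.6200
  A4 ∧ ¬A4 = a·b on (0.3800, 0.6200) = 0.2356
  A4 ∧ A3 = a·b on (0.3800, 0.6400) = 0.2432
  (A4 ∧ ¬A4) ∧ (A4 ∧ A3) = a·b on (0.2356, 0.2432) = 0.0573
  → value = 0.0573
Under Gödel:
  ¬A4 = 1 − 0.38 = 0.62
  A4 ∧ ¬A4 = min(a, b) on (0.38, 0.62) = 0.38
  A4 ∧ A3 = min(a, b) on (0.38, 0.64) = 0.38
  (A4 ∧ ¬A4) ∧ (A4 ∧ A3) = min(a, b) on (0.38, 0.38) = 0.38
  → value = 0.3800
|0.0573 − 0.3800| = 0.323

0.323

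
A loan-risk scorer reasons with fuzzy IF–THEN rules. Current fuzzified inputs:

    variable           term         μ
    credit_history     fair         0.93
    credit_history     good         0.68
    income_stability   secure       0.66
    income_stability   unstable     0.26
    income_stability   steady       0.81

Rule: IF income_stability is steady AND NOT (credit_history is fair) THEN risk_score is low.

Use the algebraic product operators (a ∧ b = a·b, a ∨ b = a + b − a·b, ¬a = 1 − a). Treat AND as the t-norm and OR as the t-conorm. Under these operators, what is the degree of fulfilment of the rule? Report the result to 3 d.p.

0.057

firing strength: steady=0.81, ¬fair=1−0.93=0.07; AND[a·b] → w = 0.0567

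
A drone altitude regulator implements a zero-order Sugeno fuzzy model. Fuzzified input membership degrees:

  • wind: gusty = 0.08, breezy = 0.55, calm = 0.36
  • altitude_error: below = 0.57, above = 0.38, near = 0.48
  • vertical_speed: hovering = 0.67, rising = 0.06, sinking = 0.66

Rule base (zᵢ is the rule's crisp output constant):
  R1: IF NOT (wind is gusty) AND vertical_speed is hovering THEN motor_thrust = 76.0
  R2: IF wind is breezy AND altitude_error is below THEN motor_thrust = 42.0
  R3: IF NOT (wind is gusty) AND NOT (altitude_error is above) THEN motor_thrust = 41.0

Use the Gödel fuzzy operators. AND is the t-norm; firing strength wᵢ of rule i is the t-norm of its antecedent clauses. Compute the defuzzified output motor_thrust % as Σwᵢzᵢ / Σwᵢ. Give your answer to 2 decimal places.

54.04

R1 (z=76.0): ¬gusty=1−0.08=0.92, hovering=0.67; AND[min(a, b)] → w = 0.67
R2 (z=42.0): breezy=0.55, below=0.57; AND[min(a, b)] → w = 0.55
R3 (z=41.0): ¬gusty=1−0.08=0.92, ¬above=1−0.38=0.62; AND[min(a, b)] → w = 0.62
Weighted average = (0.67·76.0 + 0.55·42.0 + 0.62·41.0) / (0.67 + 0.55 + 0.62)
  = 99.4400 / 1.8400 = 54.04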